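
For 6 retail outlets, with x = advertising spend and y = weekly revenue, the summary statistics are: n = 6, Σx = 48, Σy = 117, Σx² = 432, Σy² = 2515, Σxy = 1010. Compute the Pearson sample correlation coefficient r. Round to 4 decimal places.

0.6990

Numerator: nΣxy − (Σx)(Σy) = 6·1010 − (48)(117) = 444
Denominator: √[(nΣx²−(Σx)²)(nΣy²−(Σy)²)]
  nΣx²−(Σx)² = 6·432 − 2304 = 288;  nΣy²−(Σy)² = 6·2515 − 13689 = 1401
  √(288·1401) = √403488 = 635.2071
r = 444 / 635.2071 = 0.6990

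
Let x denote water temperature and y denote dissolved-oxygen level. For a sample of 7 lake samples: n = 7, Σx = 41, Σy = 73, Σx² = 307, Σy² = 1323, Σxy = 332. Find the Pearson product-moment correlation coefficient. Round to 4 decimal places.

S_xy = nΣxy − ΣxΣy = 7·332 − 41·73 = 2324 − 2993 = -669
S_xx = nΣx² − (Σx)² = 7·307 − 41² = 2149 − 1681 = 468
S_yy = nΣy² − (Σy)² = 7·1323 − 73² = 9261 − 5329 = 3932
r = S_xy / √(S_xx·S_yy) = -669 / √(468·3932) = -669 / √1840176 = -669 / 1356.5309 = -0.4932

-0.4932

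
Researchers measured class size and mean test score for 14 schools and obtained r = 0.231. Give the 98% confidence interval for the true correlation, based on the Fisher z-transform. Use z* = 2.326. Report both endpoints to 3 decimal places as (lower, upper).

(-0.435, 0.734)

z_r = atanh(0.231) = 0.235246;  SE = 1/√(n−3) = 1/√11 = 0.301511
z-limits: 0.235246 ± 2.326·0.301511 = 0.235246 ± 0.701315 = [-0.466069, 0.936561]
ρ-limits: (tanh -0.466069, tanh 0.936561) = (-0.435, 0.734)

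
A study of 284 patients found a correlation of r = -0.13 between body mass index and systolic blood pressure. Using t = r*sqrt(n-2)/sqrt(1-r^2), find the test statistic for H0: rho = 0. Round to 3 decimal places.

1 − r² = 1 − 0.0169 = 0.9831;  √(1−r²) = 0.991514
√(n−2) = √282 = 16.792856
t = r·√(n−2)/√(1−r²) = -0.13 · 16.792856 / 0.991514 = -2.202

-2.202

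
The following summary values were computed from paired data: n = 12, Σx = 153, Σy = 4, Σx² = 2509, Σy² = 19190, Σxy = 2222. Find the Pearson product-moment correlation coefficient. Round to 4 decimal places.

S_xy = nΣxy − ΣxΣy = 12·2222 − 153·4 = 26664 − 612 = 26052
S_xx = nΣx² − (Σx)² = 12·2509 − 153² = 30108 − 23409 = 6699
S_yy = nΣy² − (Σy)² = 12·19190 − 4² = 230280 − 16 = 230264
r = S_xy / √(S_xx·S_yy) = 26052 / √(6699·230264) = 26052 / √1542538536 = 26052 / 39275.1644 = 0.6633

0.6633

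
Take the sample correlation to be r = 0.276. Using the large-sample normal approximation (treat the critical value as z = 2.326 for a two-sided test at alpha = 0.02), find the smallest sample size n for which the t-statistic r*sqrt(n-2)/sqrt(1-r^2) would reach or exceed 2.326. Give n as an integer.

68

Need r·√(n−2)/√(1−r²) ≥ 2.326
√(n−2) ≥ 2.326·√(1−0.076176) / 0.276 = 2.326·0.961158 / 0.276 = 8.1002
n−2 ≥ 65.6132  ⇒  n ≥ 67.6132
Smallest integer n = 68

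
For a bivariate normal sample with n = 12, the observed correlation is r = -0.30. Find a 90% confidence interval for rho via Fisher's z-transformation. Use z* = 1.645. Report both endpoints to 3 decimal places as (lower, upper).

(-0.695, 0.234)

Fisher z: z_r = atanh(r) = ½·ln((1+(-0.30))/(1−(-0.30))) = -0.309520
SE(z) = 1/√(n−3) = 1/√9 = 0.333333
90% ⇒ z* = 1.645; margin = 1.645·0.333333 = 0.548333
CI on z-scale: (-0.857853, 0.238813)
Back-transform: tanh(-0.857853) = -0.695150, tanh(0.238813) = 0.234374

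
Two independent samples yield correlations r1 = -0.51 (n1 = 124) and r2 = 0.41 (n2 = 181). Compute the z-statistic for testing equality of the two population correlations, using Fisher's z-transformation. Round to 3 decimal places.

z1 = atanh(-0.51) = -0.562730,  z2 = atanh(0.41) = 0.435611
SE = √(1/(n1−3) + 1/(n2−3)) = √(1/121 + 1/178) = √(0.0082645 + 0.0056180) = √0.0138825 = 0.117824
z = (z1 − z2)/SE = (-0.562730 − 0.435611) / 0.117824 = -0.998341 / 0.117824 = -8.473

-8.473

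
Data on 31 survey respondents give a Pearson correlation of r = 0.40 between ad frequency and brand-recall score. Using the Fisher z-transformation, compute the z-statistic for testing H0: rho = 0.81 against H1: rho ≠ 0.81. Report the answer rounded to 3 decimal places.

-3.722

z_r = atanh(0.40) = 0.423649,  z_0 = atanh(0.81) = 1.127029
SE = 1/√(n−3) = 1/√28 = 0.188982
z = (z_r − z_0)/SE = (0.423649 − 1.127029) / 0.188982 = -0.703380 / 0.188982 = -3.722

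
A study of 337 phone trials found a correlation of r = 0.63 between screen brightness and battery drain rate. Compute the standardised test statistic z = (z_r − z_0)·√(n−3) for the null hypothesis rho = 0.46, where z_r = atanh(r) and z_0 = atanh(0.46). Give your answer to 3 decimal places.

z_r = atanh(0.63) = 0.741416,  z_0 = atanh(0.46) = 0.497311
SE = 1/√(n−3) = 1/√334 = 0.054718
z = (z_r − z_0)/SE = (0.741416 − 0.497311) / 0.054718 = 0.244105 / 0.054718 = 4.461

4.461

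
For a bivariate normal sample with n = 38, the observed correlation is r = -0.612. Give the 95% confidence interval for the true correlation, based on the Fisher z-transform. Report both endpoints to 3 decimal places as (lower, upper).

Fisher z: z_r = atanh(r) = ½·ln((1+(-0.612))/(1−(-0.612))) = -0.712113
SE(z) = 1/√(n−3) = 1/√35 = 0.169031
95% ⇒ z* = 1.960; margin = 1.960·0.169031 = 0.331301
CI on z-scale: (-1.043414, -0.380812)
Back-transform: tanh(-1.043414) = -0.779233, tanh(-0.380812) = -0.363412

(-0.779, -0.363)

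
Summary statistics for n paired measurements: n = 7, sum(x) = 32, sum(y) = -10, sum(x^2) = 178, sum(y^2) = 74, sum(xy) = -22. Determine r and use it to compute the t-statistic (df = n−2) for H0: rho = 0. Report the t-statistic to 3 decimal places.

1.453

Numerator: nΣxy − (Σx)(Σy) = 7·(-22) − (32)(-10) = 166
Denominator: √[(nΣx²−(Σx)²)(nΣy²−(Σy)²)]
  nΣx²−(Σx)² = 7·178 − 1024 = 222;  nΣy²−(Σy)² = 7·74 − 100 = 418
  √(222·418) = √92796 = 304.6244
r = 166 / 304.6244 = 0.5449
t = r·√(n−2)/√(1−r²) = 0.5449·√5 / √(1−0.296916) = 1.218433 / 0.838501 = 1.453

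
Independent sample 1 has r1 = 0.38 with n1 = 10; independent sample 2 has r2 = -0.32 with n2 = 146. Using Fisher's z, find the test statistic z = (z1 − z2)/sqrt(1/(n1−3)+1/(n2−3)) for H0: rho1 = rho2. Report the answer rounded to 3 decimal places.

1.890

Fisher z-transforms: z1 = atanh(0.38) = 0.400060, z2 = atanh(-0.32) = -0.331647; difference d = 0.731707
Var(d) = 1/7 + 1/143 = 0.1428571 + 0.0069930 = 0.1498501
z = d/√Var(d) = 0.731707 / √0.1498501 = 0.731707 / 0.387105 = 1.890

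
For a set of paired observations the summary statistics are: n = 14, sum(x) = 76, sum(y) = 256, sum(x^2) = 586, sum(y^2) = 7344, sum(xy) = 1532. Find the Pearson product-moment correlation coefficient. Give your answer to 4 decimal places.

0.2094

S_xy = nΣxy − ΣxΣy = 14·1532 − 76·256 = 21448 − 19456 = 1992
S_xx = nΣx² − (Σx)² = 14·586 − 76² = 8204 − 5776 = 2428
S_yy = nΣy² − (Σy)² = 14·7344 − 256² = 102816 − 65536 = 37280
r = S_xy / √(S_xx·S_yy) = 1992 / √(2428·37280) = 1992 / √90515840 = 1992 / 9513.9813 = 0.2094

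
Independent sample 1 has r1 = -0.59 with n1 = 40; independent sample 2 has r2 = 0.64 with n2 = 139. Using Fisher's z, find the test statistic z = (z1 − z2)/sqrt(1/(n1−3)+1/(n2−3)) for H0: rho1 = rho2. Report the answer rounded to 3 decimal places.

-7.744

z1 = atanh(-0.59) = -0.677666,  z2 = atanh(0.64) = 0.758174
SE = √(1/(n1−3) + 1/(n2−3)) = √(1/37 + 1/136) = √(0.0270270 + 0.0073529) = √0.0343799 = 0.185418
z = (z1 − z2)/SE = (-0.677666 − 0.758174) / 0.185418 = -1.435840 / 0.185418 = -7.744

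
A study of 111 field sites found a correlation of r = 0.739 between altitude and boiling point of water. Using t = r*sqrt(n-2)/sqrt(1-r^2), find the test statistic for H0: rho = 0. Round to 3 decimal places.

11.452

1 − r² = 1 − 0.546121 = 0.453879;  √(1−r²) = 0.673705
√(n−2) = √109 = 10.440307
t = r·√(n−2)/√(1−r²) = 0.739 · 10.440307 / 0.673705 = 11.452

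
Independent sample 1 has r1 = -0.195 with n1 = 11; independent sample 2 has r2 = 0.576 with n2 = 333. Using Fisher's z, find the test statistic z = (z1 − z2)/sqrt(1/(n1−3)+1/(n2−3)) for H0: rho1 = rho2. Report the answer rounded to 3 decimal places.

Fisher z-transforms: z1 = atanh(-0.195) = -0.197530, z2 = atanh(0.576) = 0.656456; difference d = -0.853986
Var(d) = 1/8 + 1/330 = 0.1250000 + 0.0030303 = 0.1280303
z = d/√Var(d) = -0.853986 / √0.1280303 = -0.853986 / 0.357813 = -2.387

-2.387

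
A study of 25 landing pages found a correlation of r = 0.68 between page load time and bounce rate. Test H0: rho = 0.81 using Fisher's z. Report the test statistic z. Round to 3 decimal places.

-1.397

Fisher z: atanh(0.68) = 0.829114, atanh(0.81) = 1.127029
z = (z_r − z_0)·√(n−3) = (0.829114 − 1.127029)·√22 = -0.297915 · 4.690416 = -1.397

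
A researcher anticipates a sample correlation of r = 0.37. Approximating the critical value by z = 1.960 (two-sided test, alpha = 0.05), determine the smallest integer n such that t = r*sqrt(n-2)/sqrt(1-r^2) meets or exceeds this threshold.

27

r√(n−2)/√(1−r²) ≥ 1.960  ⇔  n−2 ≥ (1.960)²·(1−r²)/r²
(1−r²)/r² = (1−0.1369)/0.1369 = 6.3046
n ≥ 2 + 3.8416·6.3046 = 2 + 24.2198 = 26.2198
⌈26.2198⌉ = 27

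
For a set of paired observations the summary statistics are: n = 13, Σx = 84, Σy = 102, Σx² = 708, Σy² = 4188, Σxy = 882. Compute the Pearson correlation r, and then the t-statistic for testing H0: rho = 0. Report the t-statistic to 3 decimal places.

S_xy = nΣxy − ΣxΣy = 13·882 − 84·102 = 11466 − 8568 = 2898
S_xx = nΣx² − (Σx)² = 13·708 − 84² = 9204 − 7056 = 2148
S_yy = nΣy² − (Σy)² = 13·4188 − 102² = 54444 − 10404 = 44040
r = S_xy / √(S_xx·S_yy) = 2898 / √(2148·44040) = 2898 / √94597920 = 2898 / 9726.1462 = 0.2980
t = r·√(n−2)/√(1−r²) = 0.2980·√11 / √(1−0.088804) = 0.988354 / 0.954566 = 1.035

1.035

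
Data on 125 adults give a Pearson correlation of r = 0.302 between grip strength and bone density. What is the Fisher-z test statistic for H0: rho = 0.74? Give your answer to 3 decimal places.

z_r = atanh(0.302) = 0.311719,  z_0 = atanh(0.74) = 0.950479
SE = 1/√(n−3) = 1/√122 = 0.090536
z = (z_r − z_0)/SE = (0.311719 − 0.950479) / 0.090536 = -0.638760 / 0.090536 = -7.055

-7.055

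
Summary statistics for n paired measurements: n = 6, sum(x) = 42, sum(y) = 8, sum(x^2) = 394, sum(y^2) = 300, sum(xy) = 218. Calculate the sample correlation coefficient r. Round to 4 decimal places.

S_xy = nΣxy − ΣxΣy = 6·218 − 42·8 = 1308 − 336 = 972
S_xx = nΣx² − (Σx)² = 6·394 − 42² = 2364 − 1764 = 600
S_yy = nΣy² − (Σy)² = 6·300 − 8² = 1800 − 64 = 1736
r = S_xy / √(S_xx·S_yy) = 972 / √(600·1736) = 972 / √1041600 = 972 / 1020.5881 = 0.9524

0.9524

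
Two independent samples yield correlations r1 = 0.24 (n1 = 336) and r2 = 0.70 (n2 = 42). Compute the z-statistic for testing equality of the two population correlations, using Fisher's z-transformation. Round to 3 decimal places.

Fisher z-transforms: z1 = atanh(0.24) = 0.244774, z2 = atanh(0.70) = 0.867301; difference d = -0.622527
Var(d) = 1/333 + 1/39 = 0.0030030 + 0.0256410 = 0.0286440
z = d/√Var(d) = -0.622527 / √0.0286440 = -0.622527 / 0.169245 = -3.678

-3.678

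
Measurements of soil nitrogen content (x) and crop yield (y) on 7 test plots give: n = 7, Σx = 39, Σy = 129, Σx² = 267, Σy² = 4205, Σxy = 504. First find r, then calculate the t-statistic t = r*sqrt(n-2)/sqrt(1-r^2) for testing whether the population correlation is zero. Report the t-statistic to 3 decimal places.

S_xy = nΣxy − ΣxΣy = 7·504 − 39·129 = 3528 − 5031 = -1503
S_xx = nΣx² − (Σx)² = 7·267 − 39² = 1869 − 1521 = 348
S_yy = nΣy² − (Σy)² = 7·4205 − 129² = 29435 − 16641 = 12794
r = S_xy / √(S_xx·S_yy) = -1503 / √(348·12794) = -1503 / √4452312 = -1503 / 2110.0502 = -0.7123
t = r·√(n−2)/√(1−r²) = -0.7123·√5 / √(1−0.507371) = -1.592751 / 0.701875 = -2.269

-2.269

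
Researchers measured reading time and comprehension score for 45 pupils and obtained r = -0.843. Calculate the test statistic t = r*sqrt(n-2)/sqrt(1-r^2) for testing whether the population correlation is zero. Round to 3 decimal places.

-10.277

t = r·√(n−2) / √(1−r²) with r = -0.843, n = 45
  = -0.843·√43 / √(1 − 0.710649)
  = -0.843·6.557439 / 0.537914
  = -5.527921 / 0.537914 = -10.277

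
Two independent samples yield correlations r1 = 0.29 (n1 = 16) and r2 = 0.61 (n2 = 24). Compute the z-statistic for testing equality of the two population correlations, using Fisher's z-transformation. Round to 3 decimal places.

Fisher z-transforms: z1 = atanh(0.29) = 0.298566, z2 = atanh(0.61) = 0.708921; difference d = -0.410355
Var(d) = 1/13 + 1/21 = 0.0769231 + 0.0476190 = 0.1245421
z = d/√Var(d) = -0.410355 / √0.1245421 = -0.410355 / 0.352905 = -1.163

-1.163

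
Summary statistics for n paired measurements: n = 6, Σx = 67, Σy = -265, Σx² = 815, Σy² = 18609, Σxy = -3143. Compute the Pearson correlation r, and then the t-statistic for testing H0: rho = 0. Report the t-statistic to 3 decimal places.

-0.562

Numerator: nΣxy − (Σx)(Σy) = 6·(-3143) − (67)(-265) = -1103
Denominator: √[(nΣx²−(Σx)²)(nΣy²−(Σy)²)]
  nΣx²−(Σx)² = 6·815 − 4489 = 401;  nΣy²−(Σy)² = 6·18609 − 70225 = 41429
  √(401·41429) = √16613029 = 4075.9084
r = -1103 / 4075.9084 = -0.2706
t = r·√(n−2)/√(1−r²) = -0.2706·√4 / √(1−0.073224) = -0.541200 / 0.962692 = -0.562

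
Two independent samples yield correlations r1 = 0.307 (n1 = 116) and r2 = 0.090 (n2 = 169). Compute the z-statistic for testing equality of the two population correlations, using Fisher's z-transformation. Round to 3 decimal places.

1.861

Fisher z-transforms: z1 = atanh(0.307) = 0.317230, z2 = atanh(0.090) = 0.090244; difference d = 0.226986
Var(d) = 1/113 + 1/166 = 0.0088496 + 0.0060241 = 0.0148737
z = d/√Var(d) = 0.226986 / √0.0148737 = 0.226986 / 0.121958 = 1.861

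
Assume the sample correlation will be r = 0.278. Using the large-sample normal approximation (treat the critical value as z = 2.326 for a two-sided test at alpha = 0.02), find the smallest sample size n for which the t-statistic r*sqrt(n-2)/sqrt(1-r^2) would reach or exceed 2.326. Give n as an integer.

Need r·√(n−2)/√(1−r²) ≥ 2.326
√(n−2) ≥ 2.326·√(1−0.077284) / 0.278 = 2.326·0.960581 / 0.278 = 8.0371
n−2 ≥ 64.5950  ⇒  n ≥ 66.5950
Smallest integer n = 67

67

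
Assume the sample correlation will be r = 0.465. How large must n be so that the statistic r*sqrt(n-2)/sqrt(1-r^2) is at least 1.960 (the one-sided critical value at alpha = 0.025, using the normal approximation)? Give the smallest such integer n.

r√(n−2)/√(1−r²) ≥ 1.960  ⇔  n−2 ≥ (1.960)²·(1−r²)/r²
(1−r²)/r² = (1−0.216225)/0.216225 = 3.6248
n ≥ 2 + 3.8416·3.6248 = 2 + 13.9250 = 15.9250
⌈15.9250⌉ = 16

16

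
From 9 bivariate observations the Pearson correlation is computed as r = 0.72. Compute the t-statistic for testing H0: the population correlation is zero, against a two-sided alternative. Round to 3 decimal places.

2.745

t = r·√(n−2) / √(1−r²) with r = 0.72, n = 9
  = 0.72·√7 / √(1 − 0.5184)
  = 0.72·2.645751 / 0.693974
  = 1.904941 / 0.693974 = 2.745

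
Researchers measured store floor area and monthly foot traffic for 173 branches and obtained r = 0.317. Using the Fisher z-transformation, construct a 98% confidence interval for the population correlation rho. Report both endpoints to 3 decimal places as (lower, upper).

(0.149, 0.467)

z_r = atanh(0.317) = 0.328308;  SE = 1/√(n−3) = 1/√170 = 0.076696
z-limits: 0.328308 ± 2.326·0.076696 = 0.328308 ± 0.178395 = [0.149913, 0.506703]
ρ-limits: (tanh 0.149913, tanh 0.506703) = (0.149, 0.467)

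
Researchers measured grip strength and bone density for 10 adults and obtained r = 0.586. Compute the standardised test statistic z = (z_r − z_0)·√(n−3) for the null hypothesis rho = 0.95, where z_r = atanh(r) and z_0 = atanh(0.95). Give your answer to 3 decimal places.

-3.070

z_r = atanh(0.586) = 0.671552,  z_0 = atanh(0.95) = 1.831781
SE = 1/√(n−3) = 1/√7 = 0.377964
z = (z_r − z_0)/SE = (0.671552 − 1.831781) / 0.377964 = -1.160229 / 0.377964 = -3.070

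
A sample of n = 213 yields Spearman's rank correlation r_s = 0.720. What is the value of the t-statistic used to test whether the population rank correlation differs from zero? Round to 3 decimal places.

t = r_s·√(n−2) / √(1−r_s²) with r_s = 0.720, n = 213
  = 0.720·√211 / √(1 − 0.518400)
  = 0.720·14.525839 / 0.693974
  = 10.458604 / 0.693974 = 15.071

15.071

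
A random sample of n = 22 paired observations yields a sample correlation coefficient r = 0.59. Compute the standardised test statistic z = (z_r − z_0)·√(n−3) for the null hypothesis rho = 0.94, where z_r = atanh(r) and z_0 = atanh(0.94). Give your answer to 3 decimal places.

Fisher z: atanh(0.59) = 0.677666, atanh(0.94) = 1.738049
z = (z_r − z_0)·√(n−3) = (0.677666 − 1.738049)·√19 = -1.060383 · 4.358899 = -4.622

-4.622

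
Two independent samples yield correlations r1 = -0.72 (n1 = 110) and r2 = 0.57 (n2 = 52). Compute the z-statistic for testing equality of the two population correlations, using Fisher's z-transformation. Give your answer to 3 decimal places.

-9.016

z1 = atanh(-0.72) = -0.907645,  z2 = atanh(0.57) = 0.647523
SE = √(1/(n1−3) + 1/(n2−3)) = √(1/107 + 1/49) = √(0.0093458 + 0.0204082) = √0.0297540 = 0.172493
z = (z1 − z2)/SE = (-0.907645 − 0.647523) / 0.172493 = -1.555168 / 0.172493 = -9.016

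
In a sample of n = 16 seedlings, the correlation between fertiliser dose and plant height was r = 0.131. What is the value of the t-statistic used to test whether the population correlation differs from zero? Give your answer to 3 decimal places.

0.494

t = r·√(n−2) / √(1−r²) with r = 0.131, n = 16
  = 0.131·√14 / √(1 − 0.017161)
  = 0.131·3.741657 / 0.991382
  = 0.490157 / 0.991382 = 0.494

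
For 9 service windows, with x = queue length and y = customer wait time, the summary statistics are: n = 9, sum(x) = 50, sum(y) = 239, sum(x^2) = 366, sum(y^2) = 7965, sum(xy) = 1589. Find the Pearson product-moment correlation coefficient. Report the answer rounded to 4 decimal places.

0.6914

S_xy = nΣxy − ΣxΣy = 9·1589 − 50·239 = 14301 − 11950 = 2351
S_xx = nΣx² − (Σx)² = 9·366 − 50² = 3294 − 2500 = 794
S_yy = nΣy² − (Σy)² = 9·7965 − 239² = 71685 − 57121 = 14564
r = S_xy / √(S_xx·S_yy) = 2351 / √(794·14564) = 2351 / √11563816 = 2351 / 3400.5611 = 0.6914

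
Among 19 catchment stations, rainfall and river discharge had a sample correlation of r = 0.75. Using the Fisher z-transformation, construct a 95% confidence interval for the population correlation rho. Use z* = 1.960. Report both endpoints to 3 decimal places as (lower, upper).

Fisher z: z_r = atanh(r) = ½·ln((1+0.75)/(1−0.75)) = 0.972955
SE(z) = 1/√(n−3) = 1/√16 = 0.250000
95% ⇒ z* = 1.960; margin = 1.960·0.250000 = 0.490000
CI on z-scale: (0.482955, 1.462955)
Back-transform: tanh(0.482955) = 0.448607, tanh(1.462955) = 0.898225

(0.449, 0.898)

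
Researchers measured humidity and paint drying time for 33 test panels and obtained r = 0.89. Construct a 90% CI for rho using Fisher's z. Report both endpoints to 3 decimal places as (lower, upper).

(0.808, 0.938)

Fisher z: z_r = atanh(r) = ½·ln((1+0.89)/(1−0.89)) = 1.421926
SE(z) = 1/√(n−3) = 1/√30 = 0.182574
90% ⇒ z* = 1.645; margin = 1.645·0.182574 = 0.300334
CI on z-scale: (1.121592, 1.722260)
Back-transform: tanh(1.121592) = 0.808122, tanh(1.722260) = 0.938135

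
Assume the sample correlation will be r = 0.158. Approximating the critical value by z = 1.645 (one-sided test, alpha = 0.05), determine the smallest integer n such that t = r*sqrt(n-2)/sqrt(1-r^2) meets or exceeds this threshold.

108

r√(n−2)/√(1−r²) ≥ 1.645  ⇔  n−2 ≥ (1.645)²·(1−r²)/r²
(1−r²)/r² = (1−0.024964)/0.024964 = 39.0577
n ≥ 2 + 2.706025·39.0577 = 2 + 105.6911 = 107.6911
⌈107.6911⌉ = 108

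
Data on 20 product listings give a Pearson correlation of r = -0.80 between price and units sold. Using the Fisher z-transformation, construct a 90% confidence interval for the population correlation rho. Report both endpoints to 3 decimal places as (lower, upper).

z_r = atanh(-0.80) = -1.098612;  SE = 1/√(n−3) = 1/√17 = 0.242536
z-limits: -1.098612 ± 1.645·0.242536 = -1.098612 ± 0.398972 = [-1.497584, -0.699640]
ρ-limits: (tanh -1.497584, tanh -0.699640) = (-0.905, -0.604)

(-0.905, -0.604)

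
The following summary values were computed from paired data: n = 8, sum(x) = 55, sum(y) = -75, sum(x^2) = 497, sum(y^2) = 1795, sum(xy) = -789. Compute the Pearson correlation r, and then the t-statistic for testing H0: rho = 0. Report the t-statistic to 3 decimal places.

-2.854

S_xy = nΣxy − ΣxΣy = 8·(-789) − 55·(-75) = -6312 − (-4125) = -2187
S_xx = nΣx² − (Σx)² = 8·497 − 55² = 3976 − 3025 = 951
S_yy = nΣy² − (Σy)² = 8·1795 − (-75)² = 14360 − 5625 = 8735
r = S_xy / √(S_xx·S_yy) = -2187 / √(951·8735) = -2187 / √8306985 = -2187 / 2882.1841 = -0.7588
t = r·√(n−2)/√(1−r²) = -0.7588·√6 / √(1−0.575777) = -1.858673 / 0.651324 = -2.854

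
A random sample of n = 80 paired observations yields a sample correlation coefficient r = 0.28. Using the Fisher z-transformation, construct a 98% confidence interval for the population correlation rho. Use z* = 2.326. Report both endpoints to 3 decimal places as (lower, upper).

z_r = atanh(0.28) = 0.287682;  SE = 1/√(n−3) = 1/√77 = 0.113961
z-limits: 0.287682 ± 2.326·0.113961 = 0.287682 ± 0.265073 = [0.022609, 0.552755]
ρ-limits: (tanh 0.022609, tanh 0.552755) = (0.023, 0.503)

(0.023, 0.503)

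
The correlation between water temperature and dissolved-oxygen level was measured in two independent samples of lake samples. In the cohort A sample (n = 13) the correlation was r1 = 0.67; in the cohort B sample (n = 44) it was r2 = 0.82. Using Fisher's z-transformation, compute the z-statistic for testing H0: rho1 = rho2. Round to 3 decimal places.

z1 = atanh(0.67) = 0.810743,  z2 = atanh(0.82) = 1.156817
SE = √(1/(n1−3) + 1/(n2−3)) = √(1/10 + 1/41) = √(0.1000000 + 0.0243902) = √0.1243902 = 0.352690
z = (z1 − z2)/SE = (0.810743 − 1.156817) / 0.352690 = -0.346074 / 0.352690 = -0.981

-0.981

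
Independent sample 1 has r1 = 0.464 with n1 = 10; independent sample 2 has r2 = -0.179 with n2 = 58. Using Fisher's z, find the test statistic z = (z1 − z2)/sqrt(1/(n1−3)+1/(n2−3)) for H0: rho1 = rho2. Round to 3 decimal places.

1.703

z1 = atanh(0.464) = 0.502397,  z2 = atanh(-0.179) = -0.180949
SE = √(1/(n1−3) + 1/(n2−3)) = √(1/7 + 1/55) = √(0.1428571 + 0.0181818) = √0.1610389 = 0.401297
z = (z1 − z2)/SE = (0.502397 − (-0.180949)) / 0.401297 = 0.683346 / 0.401297 = 1.703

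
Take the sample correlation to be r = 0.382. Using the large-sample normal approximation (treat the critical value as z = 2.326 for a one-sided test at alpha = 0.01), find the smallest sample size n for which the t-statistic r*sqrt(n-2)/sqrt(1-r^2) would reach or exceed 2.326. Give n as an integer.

r√(n−2)/√(1−r²) ≥ 2.326  ⇔  n−2 ≥ (2.326)²·(1−r²)/r²
(1−r²)/r² = (1−0.145924)/0.145924 = 5.8529
n ≥ 2 + 5.410276·5.8529 = 2 + 31.6658 = 33.6658
⌈33.6658⌉ = 34

34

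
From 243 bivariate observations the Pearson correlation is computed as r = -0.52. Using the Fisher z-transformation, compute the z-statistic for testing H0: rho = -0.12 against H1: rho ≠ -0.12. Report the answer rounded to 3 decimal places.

-7.061

Fisher z: atanh(-0.52) = -0.576340, atanh(-0.12) = -0.120581
z = (z_r − z_0)·√(n−3) = (-0.576340 − (-0.120581))·√240 = -0.455759 · 15.491933 = -7.061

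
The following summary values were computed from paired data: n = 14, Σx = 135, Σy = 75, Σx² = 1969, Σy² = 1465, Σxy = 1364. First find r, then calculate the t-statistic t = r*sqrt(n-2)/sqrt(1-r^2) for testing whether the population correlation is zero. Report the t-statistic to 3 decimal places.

4.061

S_xy = nΣxy − ΣxΣy = 14·1364 − 135·75 = 19096 − 10125 = 8971
S_xx = nΣx² − (Σx)² = 14·1969 − 135² = 27566 − 18225 = 9341
S_yy = nΣy² − (Σy)² = 14·1465 − 75² = 20510 − 5625 = 14885
r = S_xy / √(S_xx·S_yy) = 8971 / √(9341·14885) = 8971 / √139040785 = 8971 / 11791.5557 = 0.7608
t = r·√(n−2)/√(1−r²) = 0.7608·√12 / √(1−0.578817) = 2.635489 / 0.648986 = 4.061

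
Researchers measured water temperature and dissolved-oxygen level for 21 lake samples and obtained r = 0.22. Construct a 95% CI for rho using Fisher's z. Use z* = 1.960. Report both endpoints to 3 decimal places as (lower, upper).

(-0.234, 0.595)

Fisher z: z_r = atanh(r) = ½·ln((1+0.22)/(1−0.22)) = 0.223656
SE(z) = 1/√(n−3) = 1/√18 = 0.235702
95% ⇒ z* = 1.960; margin = 1.960·0.235702 = 0.461976
CI on z-scale: (-0.238320, 0.685632)
Back-transform: tanh(-0.238320) = -0.233908, tanh(0.685632) = 0.595169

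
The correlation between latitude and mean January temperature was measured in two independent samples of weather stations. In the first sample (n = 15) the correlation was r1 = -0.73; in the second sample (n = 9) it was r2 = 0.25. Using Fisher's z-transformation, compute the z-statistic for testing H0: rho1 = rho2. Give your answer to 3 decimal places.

-2.368

Fisher z-transforms: z1 = atanh(-0.73) = -0.928727, z2 = atanh(0.25) = 0.255413; difference d = -1.184140
Var(d) = 1/12 + 1/6 = 0.0833333 + 0.1666667 = 0.2500000
z = d/√Var(d) = -1.184140 / √0.2500000 = -1.184140 / 0.500000 = -2.368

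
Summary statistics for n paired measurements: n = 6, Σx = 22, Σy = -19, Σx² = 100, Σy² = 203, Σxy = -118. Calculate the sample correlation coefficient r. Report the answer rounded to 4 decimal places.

S_xy = nΣxy − ΣxΣy = 6·(-118) − 22·(-19) = -708 − (-418) = -290
S_xx = nΣx² − (Σx)² = 6·100 − 22² = 600 − 484 = 116
S_yy = nΣy² − (Σy)² = 6·203 − (-19)² = 1218 − 361 = 857
r = S_xy / √(S_xx·S_yy) = -290 / √(116·857) = -290 / √99412 = -290 / 315.2967 = -0.9198

-0.9198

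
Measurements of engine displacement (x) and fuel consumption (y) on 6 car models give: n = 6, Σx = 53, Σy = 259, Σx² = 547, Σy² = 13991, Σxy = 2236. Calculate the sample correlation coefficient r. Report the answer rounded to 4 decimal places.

Numerator: nΣxy − (Σx)(Σy) = 6·2236 − (53)(259) = -311
Denominator: √[(nΣx²−(Σx)²)(nΣy²−(Σy)²)]
  nΣx²−(Σx)² = 6·547 − 2809 = 473;  nΣy²−(Σy)² = 6·13991 − 67081 = 16865
  √(473·16865) = √7977145 = 2824.3840
r = -311 / 2824.3840 = -0.1101

-0.1101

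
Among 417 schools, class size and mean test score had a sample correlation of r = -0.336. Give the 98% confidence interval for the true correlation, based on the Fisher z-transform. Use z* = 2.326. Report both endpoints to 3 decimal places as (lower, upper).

z_r = atanh(-0.336) = -0.349577;  SE = 1/√(n−3) = 1/√414 = 0.049147
z-limits: -0.349577 ± 2.326·0.049147 = -0.349577 ± 0.114316 = [-0.463893, -0.235261]
ρ-limits: (tanh -0.463893, tanh -0.235261) = (-0.433, -0.231)

(-0.433, -0.231)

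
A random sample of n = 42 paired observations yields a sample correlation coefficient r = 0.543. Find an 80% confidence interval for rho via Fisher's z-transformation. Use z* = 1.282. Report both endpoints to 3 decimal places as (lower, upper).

z_r = atanh(0.543) = 0.608400;  SE = 1/√(n−3) = 1/√39 = 0.160128
z-limits: 0.608400 ± 1.282·0.160128 = 0.608400 ± 0.205284 = [0.403116, 0.813684]
ρ-limits: (tanh 0.403116, tanh 0.813684) = (0.383, 0.672)

(0.383, 0.672)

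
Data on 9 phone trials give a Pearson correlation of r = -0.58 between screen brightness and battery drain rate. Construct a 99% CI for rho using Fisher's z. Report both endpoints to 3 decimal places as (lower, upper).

(-0.937, 0.371)

z_r = atanh(-0.58) = -0.662463;  SE = 1/√(n−3) = 1/√6 = 0.408248
z-limits: -0.662463 ± 2.576·0.408248 = -0.662463 ± 1.051647 = [-1.714110, 0.389184]
ρ-limits: (tanh -1.714110, tanh 0.389184) = (-0.937, 0.371)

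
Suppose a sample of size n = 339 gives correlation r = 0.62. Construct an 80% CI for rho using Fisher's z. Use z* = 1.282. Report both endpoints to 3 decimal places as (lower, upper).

z_r = atanh(0.62) = 0.725005;  SE = 1/√(n−3) = 1/√336 = 0.054554
z-limits: 0.725005 ± 1.282·0.054554 = 0.725005 ± 0.069938 = [0.655067, 0.794943]
ρ-limits: (tanh 0.655067, tanh 0.794943) = (0.575, 0.661)

(0.575, 0.661)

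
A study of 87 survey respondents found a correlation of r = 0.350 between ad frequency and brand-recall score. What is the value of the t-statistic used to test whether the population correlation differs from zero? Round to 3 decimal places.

3.445

t = r·√(n−2) / √(1−r²) with r = 0.350, n = 87
  = 0.350·√85 / √(1 − 0.122500)
  = 0.350·9.219544 / 0.936750
  = 3.226840 / 0.936750 = 3.445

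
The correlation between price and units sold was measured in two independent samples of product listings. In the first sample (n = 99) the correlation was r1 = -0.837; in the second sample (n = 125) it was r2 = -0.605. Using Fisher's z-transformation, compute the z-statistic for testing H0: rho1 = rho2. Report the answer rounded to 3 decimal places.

-3.739

z1 = atanh(-0.837) = -1.211069,  z2 = atanh(-0.605) = -0.700997
SE = √(1/(n1−3) + 1/(n2−3)) = √(1/96 + 1/122) = √(0.0104167 + 0.0081967) = √0.0186134 = 0.136431
z = (z1 − z2)/SE = (-1.211069 − (-0.700997)) / 0.136431 = -0.510072 / 0.136431 = -3.739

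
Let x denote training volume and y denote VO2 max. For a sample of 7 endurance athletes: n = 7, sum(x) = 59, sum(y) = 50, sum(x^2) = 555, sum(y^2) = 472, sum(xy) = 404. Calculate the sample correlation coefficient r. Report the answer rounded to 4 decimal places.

S_xy = nΣxy − ΣxΣy = 7·404 − 59·50 = 2828 − 2950 = -122
S_xx = nΣx² − (Σx)² = 7·555 − 59² = 3885 − 3481 = 404
S_yy = nΣy² − (Σy)² = 7·472 − 50² = 3304 − 2500 = 804
r = S_xy / √(S_xx·S_yy) = -122 / √(404·804) = -122 / √324816 = -122 / 569.9263 = -0.2141

-0.2141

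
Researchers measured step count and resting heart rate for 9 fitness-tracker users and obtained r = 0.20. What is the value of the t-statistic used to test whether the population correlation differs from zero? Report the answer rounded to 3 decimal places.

0.540

1 − r² = 1 − 0.0400 = 0.9600;  √(1−r²) = 0.979796
√(n−2) = √7 = 2.645751
t = r·√(n−2)/√(1−r²) = 0.20 · 2.645751 / 0.979796 = 0.540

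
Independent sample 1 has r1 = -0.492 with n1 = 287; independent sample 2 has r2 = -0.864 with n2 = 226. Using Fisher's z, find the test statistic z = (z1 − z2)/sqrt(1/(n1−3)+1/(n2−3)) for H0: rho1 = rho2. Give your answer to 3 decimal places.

8.608

Fisher z-transforms: z1 = atanh(-0.492) = -0.538696, z2 = atanh(-0.864) = -1.308913; difference d = 0.770217
Var(d) = 1/284 + 1/223 = 0.0035211 + 0.0044843 = 0.0080054
z = d/√Var(d) = 0.770217 / √0.0080054 = 0.770217 / 0.089473 = 8.608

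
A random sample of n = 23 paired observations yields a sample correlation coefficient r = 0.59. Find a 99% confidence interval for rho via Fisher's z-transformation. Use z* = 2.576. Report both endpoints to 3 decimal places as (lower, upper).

(0.101, 0.849)

z_r = atanh(0.59) = 0.677666;  SE = 1/√(n−3) = 1/√20 = 0.223607
z-limits: 0.677666 ± 2.576·0.223607 = 0.677666 ± 0.576012 = [0.101654, 1.253678]
ρ-limits: (tanh 0.101654, tanh 1.253678) = (0.101, 0.849)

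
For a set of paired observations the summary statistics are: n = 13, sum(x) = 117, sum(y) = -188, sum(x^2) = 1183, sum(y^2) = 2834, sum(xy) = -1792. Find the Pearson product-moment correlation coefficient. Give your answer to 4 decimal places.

-0.8170

Numerator: nΣxy − (Σx)(Σy) = 13·(-1792) − (117)(-188) = -1300
Denominator: √[(nΣx²−(Σx)²)(nΣy²−(Σy)²)]
  nΣx²−(Σx)² = 13·1183 − 13689 = 1690;  nΣy²−(Σy)² = 13·2834 − 35344 = 1498
  √(1690·1498) = √2531620 = 1591.1065
r = -1300 / 1591.1065 = -0.8170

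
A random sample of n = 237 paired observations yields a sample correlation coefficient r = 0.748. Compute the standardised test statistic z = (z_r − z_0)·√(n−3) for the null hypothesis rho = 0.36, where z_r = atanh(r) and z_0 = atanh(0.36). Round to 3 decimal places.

9.048

Fisher z: atanh(0.748) = 0.968399, atanh(0.36) = 0.376886
z = (z_r − z_0)·√(n−3) = (0.968399 − 0.376886)·√234 = 0.591513 · 15.297059 = 9.048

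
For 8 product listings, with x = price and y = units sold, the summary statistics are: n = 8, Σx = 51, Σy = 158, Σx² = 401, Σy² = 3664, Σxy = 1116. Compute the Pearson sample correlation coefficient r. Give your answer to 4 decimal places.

0.5355

S_xy = nΣxy − ΣxΣy = 8·1116 − 51·158 = 8928 − 8058 = 870
S_xx = nΣx² − (Σx)² = 8·401 − 51² = 3208 − 2601 = 607
S_yy = nΣy² − (Σy)² = 8·3664 − 158² = 29312 − 24964 = 4348
r = S_xy / √(S_xx·S_yy) = 870 / √(607·4348) = 870 / √2639236 = 870 / 1624.5726 = 0.5355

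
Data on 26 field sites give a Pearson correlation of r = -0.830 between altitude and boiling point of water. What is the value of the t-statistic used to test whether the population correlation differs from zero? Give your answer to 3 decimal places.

t = r·√(n−2) / √(1−r²) with r = -0.830, n = 26
  = -0.830·√24 / √(1 − 0.688900)
  = -0.830·4.898979 / 0.557763
  = -4.066153 / 0.557763 = -7.290

-7.290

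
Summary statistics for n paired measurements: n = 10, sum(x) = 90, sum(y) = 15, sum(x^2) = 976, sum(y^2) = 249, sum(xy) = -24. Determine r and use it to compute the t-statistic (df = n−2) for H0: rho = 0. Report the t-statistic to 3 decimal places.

Numerator: nΣxy − (Σx)(Σy) = 10·(-24) − (90)(15) = -1590
Denominator: √[(nΣx²−(Σx)²)(nΣy²−(Σy)²)]
  nΣx²−(Σx)² = 10·976 − 8100 = 1660;  nΣy²−(Σy)² = 10·249 − 225 = 2265
  √(1660·2265) = √3759900 = 1939.0462
r = -1590 / 1939.0462 = -0.8200
t = r·√(n−2)/√(1−r²) = -0.8200·√8 / √(1−0.672400) = -2.319310 / 0.572364 = -4.052

-4.052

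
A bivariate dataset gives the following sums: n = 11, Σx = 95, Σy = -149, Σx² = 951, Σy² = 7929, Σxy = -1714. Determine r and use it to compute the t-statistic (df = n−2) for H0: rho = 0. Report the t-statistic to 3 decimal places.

-1.670

Numerator: nΣxy − (Σx)(Σy) = 11·(-1714) − (95)(-149) = -4699
Denominator: √[(nΣx²−(Σx)²)(nΣy²−(Σy)²)]
  nΣx²−(Σx)² = 11·951 − 9025 = 1436;  nΣy²−(Σy)² = 11·7929 − 22201 = 65018
  √(1436·65018) = √93365848 = 9662.6005
r = -4699 / 9662.6005 = -0.4863
t = r·√(n−2)/√(1−r²) = -0.4863·√9 / √(1−0.236488) = -1.458900 / 0.873792 = -1.670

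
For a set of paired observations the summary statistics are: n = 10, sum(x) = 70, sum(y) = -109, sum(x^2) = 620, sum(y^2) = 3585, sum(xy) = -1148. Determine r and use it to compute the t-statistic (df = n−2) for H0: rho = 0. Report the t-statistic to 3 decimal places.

-2.694

Numerator: nΣxy − (Σx)(Σy) = 10·(-1148) − (70)(-109) = -3850
Denominator: √[(nΣx²−(Σx)²)(nΣy²−(Σy)²)]
  nΣx²−(Σx)² = 10·620 − 4900 = 1300;  nΣy²−(Σy)² = 10·3585 − 11881 = 23969
  √(1300·23969) = √31159700 = 5582.0874
r = -3850 / 5582.0874 = -0.6897
t = r·√(n−2)/√(1−r²) = -0.6897·√8 / √(1−0.475686) = -1.950766 / 0.724095 = -2.694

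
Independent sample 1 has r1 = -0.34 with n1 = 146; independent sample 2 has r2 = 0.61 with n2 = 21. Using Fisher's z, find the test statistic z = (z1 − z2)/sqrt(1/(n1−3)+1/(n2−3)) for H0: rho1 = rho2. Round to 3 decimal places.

z1 = atanh(-0.34) = -0.354093,  z2 = atanh(0.61) = 0.708921
SE = √(1/(n1−3) + 1/(n2−3)) = √(1/143 + 1/18) = √(0.0069930 + 0.0555556) = √0.0625486 = 0.250097
z = (z1 − z2)/SE = (-0.354093 − 0.708921) / 0.250097 = -1.063014 / 0.250097 = -4.250

-4.250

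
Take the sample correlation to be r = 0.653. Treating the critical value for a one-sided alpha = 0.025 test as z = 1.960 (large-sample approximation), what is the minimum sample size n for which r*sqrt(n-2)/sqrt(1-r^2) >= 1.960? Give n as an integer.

8

r√(n−2)/√(1−r²) ≥ 1.960  ⇔  n−2 ≥ (1.960)²·(1−r²)/r²
(1−r²)/r² = (1−0.426409)/0.426409 = 1.3452
n ≥ 2 + 3.8416·1.3452 = 2 + 5.1677 = 7.1677
⌈7.1677⌉ = 8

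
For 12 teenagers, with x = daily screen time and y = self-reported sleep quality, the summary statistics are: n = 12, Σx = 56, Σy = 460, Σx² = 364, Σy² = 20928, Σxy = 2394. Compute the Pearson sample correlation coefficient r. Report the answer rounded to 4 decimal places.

Numerator: nΣxy − (Σx)(Σy) = 12·2394 − (56)(460) = 2968
Denominator: √[(nΣx²−(Σx)²)(nΣy²−(Σy)²)]
  nΣx²−(Σx)² = 12·364 − 3136 = 1232;  nΣy²−(Σy)² = 12·20928 − 211600 = 39536
  √(1232·39536) = √48708352 = 6979.1369
r = 2968 / 6979.1369 = 0.4253

0.4253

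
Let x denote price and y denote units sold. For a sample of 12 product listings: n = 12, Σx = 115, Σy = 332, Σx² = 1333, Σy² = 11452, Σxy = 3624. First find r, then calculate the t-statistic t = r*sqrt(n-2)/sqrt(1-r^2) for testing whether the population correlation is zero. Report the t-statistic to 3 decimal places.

2.443

S_xy = nΣxy − ΣxΣy = 12·3624 − 115·332 = 43488 − 38180 = 5308
S_xx = nΣx² − (Σx)² = 12·1333 − 115² = 15996 − 13225 = 2771
S_yy = nΣy² − (Σy)² = 12·11452 − 332² = 137424 − 110224 = 27200
r = S_xy / √(S_xx·S_yy) = 5308 / √(2771·27200) = 5308 / √75371200 = 5308 / 8681.6588 = 0.6114
t = r·√(n−2)/√(1−r²) = 0.6114·√10 / √(1−0.373810) = 1.933417 / 0.791322 = 2.443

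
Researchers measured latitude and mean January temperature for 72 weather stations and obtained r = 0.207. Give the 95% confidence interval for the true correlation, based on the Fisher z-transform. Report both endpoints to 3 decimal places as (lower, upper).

z_r = atanh(0.207) = 0.210035;  SE = 1/√(n−3) = 1/√69 = 0.120386
z-limits: 0.210035 ± 1.960·0.120386 = 0.210035 ± 0.235957 = [-0.025922, 0.445992]
ρ-limits: (tanh -0.025922, tanh 0.445992) = (-0.026, 0.419)

(-0.026, 0.419)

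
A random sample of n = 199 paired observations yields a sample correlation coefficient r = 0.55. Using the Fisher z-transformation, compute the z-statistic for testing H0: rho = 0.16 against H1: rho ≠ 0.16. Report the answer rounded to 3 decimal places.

z_r = atanh(0.55) = 0.618381,  z_0 = atanh(0.16) = 0.161387
SE = 1/√(n−3) = 1/√196 = 0.071429
z = (z_r − z_0)/SE = (0.618381 − 0.161387) / 0.071429 = 0.456994 / 0.071429 = 6.398

6.398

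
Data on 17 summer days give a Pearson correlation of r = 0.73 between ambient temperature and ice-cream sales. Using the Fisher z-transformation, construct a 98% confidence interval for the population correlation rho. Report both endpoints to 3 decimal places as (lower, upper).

z_r = atanh(0.73) = 0.928727;  SE = 1/√(n−3) = 1/√14 = 0.267261
z-limits: 0.928727 ± 2.326·0.267261 = 0.928727 ± 0.621649 = [0.307078, 1.550376]
ρ-limits: (tanh 0.307078, tanh 1.550376) = (0.298, 0.914)

(0.298, 0.914)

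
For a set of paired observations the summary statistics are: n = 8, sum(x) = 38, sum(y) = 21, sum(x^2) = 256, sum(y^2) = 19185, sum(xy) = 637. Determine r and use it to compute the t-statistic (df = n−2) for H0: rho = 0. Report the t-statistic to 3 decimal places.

S_xy = nΣxy − ΣxΣy = 8·637 − 38·21 = 5096 − 798 = 4298
S_xx = nΣx² − (Σx)² = 8·256 − 38² = 2048 − 1444 = 604
S_yy = nΣy² − (Σy)² = 8·19185 − 21² = 153480 − 441 = 153039
r = S_xy / √(S_xx·S_yy) = 4298 / √(604·153039) = 4298 / √92435556 = 4298 / 9614.3412 = 0.4470
t = r·√(n−2)/√(1−r²) = 0.4470·√6 / √(1−0.199809) = 1.094922 / 0.894534 = 1.224

1.224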